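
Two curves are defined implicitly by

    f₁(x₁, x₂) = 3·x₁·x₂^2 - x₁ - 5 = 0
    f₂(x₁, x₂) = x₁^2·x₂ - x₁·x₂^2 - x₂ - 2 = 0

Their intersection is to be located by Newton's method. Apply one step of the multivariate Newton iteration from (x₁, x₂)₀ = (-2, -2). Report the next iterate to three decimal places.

(-1.106, -1.285)

At (-2, -2): F = (-27.000, 0.000).
Jacobian J = [[3·x₂^2 - 1, 6·x₁·x₂], [2·x₁·x₂ - x₂^2, x₁^2 - 2·x₁·x₂ - 1]].
At the point, J = [[11.000, 24.000], [4.000, -5.000]] (det J = -151.000).
Solving J·Δ = −F gives Δ = (0.894, 0.715).
Then the next iterate is (x₁, x₂)₁ = (-1.106, -1.285).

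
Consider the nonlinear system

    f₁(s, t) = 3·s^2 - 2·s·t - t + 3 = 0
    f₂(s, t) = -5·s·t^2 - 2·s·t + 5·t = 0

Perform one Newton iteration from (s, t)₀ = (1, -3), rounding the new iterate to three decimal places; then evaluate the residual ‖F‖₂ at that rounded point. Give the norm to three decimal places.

8.895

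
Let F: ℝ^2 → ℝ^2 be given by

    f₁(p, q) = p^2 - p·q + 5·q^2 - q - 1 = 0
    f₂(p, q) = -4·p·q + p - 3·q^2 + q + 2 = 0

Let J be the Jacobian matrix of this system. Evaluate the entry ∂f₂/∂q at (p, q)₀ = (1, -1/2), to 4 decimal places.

∂f₂/∂q = -4·p - 6·q + 1.
At (1, -1/2) this is 0.0000.

0.0000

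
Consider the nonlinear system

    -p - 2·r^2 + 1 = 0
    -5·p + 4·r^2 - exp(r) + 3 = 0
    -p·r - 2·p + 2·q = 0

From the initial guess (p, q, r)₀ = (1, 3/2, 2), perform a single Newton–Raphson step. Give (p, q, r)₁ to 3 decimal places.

At (1, 3/2, 2): F = (-8.000, 6.61094, -1.000).
Jacobian J = [[-1, 0, -4·r], [-5, 0, 8·r - exp(r)], [-r - 2, 2, -p]].
At the point, J = [[-1.000, 0.000, -8.000], [-5.000, 0.000, 8.61094], [-4.000, 2.000, -1.000]] (det J = 97.22189).
Solving J·Δ = −F gives Δ = (-0.329, -0.638, -0.959).
Then the next iterate is (p, q, r)₁ = (0.671, 0.862, 1.041).

(0.671, 0.862, 1.041)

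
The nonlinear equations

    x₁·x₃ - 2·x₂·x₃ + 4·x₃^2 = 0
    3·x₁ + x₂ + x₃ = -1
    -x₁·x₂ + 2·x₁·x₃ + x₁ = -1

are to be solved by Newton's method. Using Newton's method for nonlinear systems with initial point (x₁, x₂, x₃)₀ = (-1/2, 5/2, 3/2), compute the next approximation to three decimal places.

At (-1/2, 5/2, 3/2): F = (0.750, 3.500, 0.250).
Jacobian J = [[x₃, -2·x₃, x₁ - 2·x₂ + 8·x₃], [3, 1, 1], [-x₂ + 2·x₃ + 1, -x₁, 2·x₁]].
At the point, J = [[1.500, -3.000, 6.500], [3.000, 1.000, 1.000], [1.500, 0.500, -1.000]] (det J = -15.750).
Solving J·Δ = −F gives Δ = (-0.167, -2.000, -1.000).
Then the next iterate is (x₁, x₂, x₃)₁ = (-0.667, 0.500, 0.500).

(-0.667, 0.500, 0.500)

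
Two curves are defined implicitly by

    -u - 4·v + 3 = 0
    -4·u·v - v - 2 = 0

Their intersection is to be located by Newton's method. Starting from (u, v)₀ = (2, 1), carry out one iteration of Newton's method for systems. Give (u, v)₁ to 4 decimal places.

(-0.4286, 0.8571)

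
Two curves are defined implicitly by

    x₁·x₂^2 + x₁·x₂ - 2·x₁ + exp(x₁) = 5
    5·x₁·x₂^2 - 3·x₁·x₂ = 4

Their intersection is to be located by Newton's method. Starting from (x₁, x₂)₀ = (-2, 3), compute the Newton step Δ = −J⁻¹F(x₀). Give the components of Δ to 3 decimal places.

(6.435, 2.883)

At (-2, 3): F = (-24.86466, -76.000).
Jacobian J = [[x₂^2 + x₂ + exp(x₁) - 2, 2·x₁·x₂ + x₁], [5·x₂^2 - 3·x₂, 10·x₁·x₂ - 3·x₁]].
At the point, J = [[10.13534, -14.000], [36.000, -54.000]] (det J = -43.30811).
Solving J·Δ = −F gives Δ = (6.435, 2.883).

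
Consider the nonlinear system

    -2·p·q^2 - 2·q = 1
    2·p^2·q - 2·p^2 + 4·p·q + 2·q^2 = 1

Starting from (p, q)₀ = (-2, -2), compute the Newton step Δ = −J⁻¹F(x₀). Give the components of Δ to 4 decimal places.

(0.4830, 0.8409)

At (-2, -2): F = (19.0000, -1.0000).
Jacobian J = [[-2·q^2, -4·p·q - 2], [4·p·q - 4·p + 4·q, 2·p^2 + 4·p + 4·q]].
At the point, J = [[-8.0000, -18.0000], [16.0000, -8.0000]] (det J = 352.0000).
Solving J·Δ = −F gives Δ = (0.4830, 0.8409).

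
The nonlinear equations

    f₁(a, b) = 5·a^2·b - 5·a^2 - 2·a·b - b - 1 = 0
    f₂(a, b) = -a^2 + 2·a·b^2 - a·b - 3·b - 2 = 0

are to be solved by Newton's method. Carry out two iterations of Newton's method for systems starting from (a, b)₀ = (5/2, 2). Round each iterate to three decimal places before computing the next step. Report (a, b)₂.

At (5/2, 2): F = (18.250, 0.750).
Jacobian J = [[10·a·b - 10·a - 2·b, 5·a^2 - 2·a - 1], [-2·a + 2·b^2 - b, 4·a·b - a - 3]].
At the point, J = [[21.000, 25.250], [1.000, 14.500]] (det J = 279.250).
Solving J·Δ = −F gives Δ = (-0.880, 0.009).
Then the next iterate is (a, b)₁ = (1.620, 2.009).
Round to (1.620, 2.009) and repeat: F = (3.72194, -0.82908), J = [[12.32780, 8.882], [2.82316, 8.39832]].
Δ = (-0.492, 0.264), so (a, b)₂ = (1.128, 2.273).

(1.128, 2.273)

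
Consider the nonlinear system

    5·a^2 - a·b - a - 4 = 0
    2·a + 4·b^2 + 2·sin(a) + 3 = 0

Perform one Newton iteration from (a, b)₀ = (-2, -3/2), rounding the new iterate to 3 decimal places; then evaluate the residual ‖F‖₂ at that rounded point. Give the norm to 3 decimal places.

3.619

At (-2, -3/2): F = (15.000, 6.18141).
Jacobian J = [[10·a - b - 1, -a], [2·cos(a) + 2, 8·b]].
At the point, J = [[-19.500, 2.000], [1.16771, -12.000]] (det J = 231.66459).
Solving J·Δ = −F gives Δ = (0.830, 0.596).
Then the next iterate is (a, b)₁ = (-1.170, -0.904).
Re-evaluating at (-1.170, -0.904): F = (2.95682, 2.08736), so ‖F‖₂ = 3.619.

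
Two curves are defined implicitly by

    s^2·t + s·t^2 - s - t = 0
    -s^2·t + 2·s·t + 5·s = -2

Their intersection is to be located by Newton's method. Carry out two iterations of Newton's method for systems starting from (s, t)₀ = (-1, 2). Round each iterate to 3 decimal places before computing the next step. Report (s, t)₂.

At (-1, 2): F = (-3.000, -9.000).
Jacobian J = [[2·s·t + t^2 - 1, s^2 + 2·s·t - 1], [-2·s·t + 2·t + 5, -s^2 + 2·s]].
At the point, J = [[-1.000, -4.000], [13.000, -3.000]] (det J = 55.000).
Solving J·Δ = −F gives Δ = (0.491, -0.873).
Then the next iterate is (s, t)₁ = (-0.509, 1.127).
Round to (-0.509, 1.127) and repeat: F = (-0.97251, -1.98427), J = [[-0.87716, -1.88821], [8.40129, -1.27708]].
Δ = (0.147, -0.584), so (s, t)₂ = (-0.362, 0.543).

(-0.362, 0.543)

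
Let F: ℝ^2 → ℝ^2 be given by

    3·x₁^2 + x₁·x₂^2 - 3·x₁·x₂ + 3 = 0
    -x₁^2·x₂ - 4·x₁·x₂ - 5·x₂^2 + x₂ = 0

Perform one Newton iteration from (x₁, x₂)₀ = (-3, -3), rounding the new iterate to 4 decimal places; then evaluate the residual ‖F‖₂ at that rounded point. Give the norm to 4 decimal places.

At (-3, -3): F = (-24.0000, -57.0000).
Jacobian J = [[6·x₁ + x₂^2 - 3·x₂, 2·x₁·x₂ - 3·x₁], [-2·x₁·x₂ - 4·x₂, -x₁^2 - 4·x₁ - 10·x₂ + 1]].
At the point, J = [[0.0000, 27.0000], [-6.0000, 34.0000]] (det J = 162.0000).
Solving J·Δ = −F gives Δ = (-4.4630, 0.8889).
Then the next iterate is (x₁, x₂)₁ = (-7.4630, -2.1111).
Re-evaluating at (-7.4630, -2.1111): F = (89.563015, 30.165231), so ‖F‖₂ = 94.5065.

94.5065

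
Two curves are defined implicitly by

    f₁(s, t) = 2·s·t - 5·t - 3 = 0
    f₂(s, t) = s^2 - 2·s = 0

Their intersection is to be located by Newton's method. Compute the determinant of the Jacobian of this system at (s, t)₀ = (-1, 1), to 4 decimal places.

J = [[2·t, 2·s - 5], [2·s - 2, 0]].
At the point, J = [[2.0000, -7.0000], [-4.0000, 0.0000]].
det J = -28.0000.

-28.0000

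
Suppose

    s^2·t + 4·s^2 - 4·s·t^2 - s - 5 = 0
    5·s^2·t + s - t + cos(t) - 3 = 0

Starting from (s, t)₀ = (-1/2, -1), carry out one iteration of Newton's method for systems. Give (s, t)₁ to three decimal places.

(0.513, -3.628)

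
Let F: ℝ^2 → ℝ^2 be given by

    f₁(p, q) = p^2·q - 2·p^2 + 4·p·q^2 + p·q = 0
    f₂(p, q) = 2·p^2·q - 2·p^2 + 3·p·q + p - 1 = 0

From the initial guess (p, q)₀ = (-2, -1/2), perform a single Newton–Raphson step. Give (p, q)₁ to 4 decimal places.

At (-2, -1/2): F = (-11.0000, -12.0000).
Jacobian J = [[2·p·q - 4·p + 4·q^2 + q, p^2 + 8·p·q + p], [4·p·q - 4·p + 3·q + 1, 2·p^2 + 3·p]].
At the point, J = [[10.5000, 10.0000], [11.5000, 2.0000]] (det J = -94.0000).
Solving J·Δ = −F gives Δ = (1.0426, 0.0053).
Then the next iterate is (p, q)₁ = (-0.9574, -0.4947).

(-0.9574, -0.4947)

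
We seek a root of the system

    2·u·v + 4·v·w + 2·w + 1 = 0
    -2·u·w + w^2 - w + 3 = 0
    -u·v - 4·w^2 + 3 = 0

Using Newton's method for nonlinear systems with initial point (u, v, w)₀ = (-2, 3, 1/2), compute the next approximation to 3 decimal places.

At (-2, 3, 1/2): F = (-4.000, 4.750, 8.000).
Jacobian J = [[2·v, 2·u + 4·w, 4·v + 2], [-2·w, 0, -2·u + 2·w - 1], [-v, -u, -8·w]].
At the point, J = [[6.000, -2.000, 14.000], [-1.000, 0.000, 4.000], [-3.000, 2.000, -4.000]] (det J = -44.000).
Solving J·Δ = −F gives Δ = (1.432, -3.511, -0.830).
Then the next iterate is (u, v, w)₁ = (-0.568, -0.511, -0.330).

(-0.568, -0.511, -0.330)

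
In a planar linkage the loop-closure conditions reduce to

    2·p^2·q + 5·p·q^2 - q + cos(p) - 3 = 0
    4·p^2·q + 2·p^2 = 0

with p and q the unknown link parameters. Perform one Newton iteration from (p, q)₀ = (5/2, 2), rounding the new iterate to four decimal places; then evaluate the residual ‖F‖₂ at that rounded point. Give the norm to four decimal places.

26.5400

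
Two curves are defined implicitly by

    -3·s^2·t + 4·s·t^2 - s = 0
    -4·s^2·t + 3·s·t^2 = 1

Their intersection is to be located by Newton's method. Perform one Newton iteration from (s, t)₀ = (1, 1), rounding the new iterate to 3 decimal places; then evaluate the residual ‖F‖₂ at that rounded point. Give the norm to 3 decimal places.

At (1, 1): F = (0.000, -2.000).
Jacobian J = [[-6·s·t + 4·t^2 - 1, -3·s^2 + 8·s·t], [-8·s·t + 3·t^2, -4·s^2 + 6·s·t]].
At the point, J = [[-3.000, 5.000], [-5.000, 2.000]] (det J = 19.000).
Solving J·Δ = −F gives Δ = (-0.526, -0.316).
Then the next iterate is (s, t)₁ = (0.474, 0.684).
Re-evaluating at (0.474, 0.684): F = (-0.04798, -0.94942), so ‖F‖₂ = 0.951.

0.951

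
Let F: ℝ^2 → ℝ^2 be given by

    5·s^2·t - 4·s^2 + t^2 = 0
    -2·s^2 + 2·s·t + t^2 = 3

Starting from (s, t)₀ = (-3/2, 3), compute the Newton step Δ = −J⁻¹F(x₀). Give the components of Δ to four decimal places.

(0.7537, -0.5147)

At (-3/2, 3): F = (33.7500, -7.5000).
Jacobian J = [[10·s·t - 8·s, 5·s^2 + 2·t], [-4·s + 2·t, 2·s + 2·t]].
At the point, J = [[-33.0000, 17.2500], [12.0000, 3.0000]] (det J = -306.0000).
Solving J·Δ = −F gives Δ = (0.7537, -0.5147).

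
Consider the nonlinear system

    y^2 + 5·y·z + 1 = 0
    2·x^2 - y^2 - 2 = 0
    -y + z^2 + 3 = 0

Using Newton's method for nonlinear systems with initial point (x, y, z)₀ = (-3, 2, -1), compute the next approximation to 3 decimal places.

(-2.278, 2.833, -0.417)

At (-3, 2, -1): F = (-5.000, 12.000, 2.000).
Jacobian J = [[0, 2·y + 5·z, 5·y], [4·x, -2·y, 0], [0, -1, 2·z]].
At the point, J = [[0.000, -1.000, 10.000], [-12.000, -4.000, 0.000], [0.000, -1.000, -2.000]] (det J = 144.000).
Solving J·Δ = −F gives Δ = (0.722, 0.833, 0.583).
Then the next iterate is (x, y, z)₁ = (-2.278, 2.833, -0.417).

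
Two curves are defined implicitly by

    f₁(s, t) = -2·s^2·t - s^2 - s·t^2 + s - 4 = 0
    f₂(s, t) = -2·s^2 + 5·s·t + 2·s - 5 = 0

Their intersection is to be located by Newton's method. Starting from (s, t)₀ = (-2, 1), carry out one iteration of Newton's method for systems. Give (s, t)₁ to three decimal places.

(-1.133, -0.400)

At (-2, 1): F = (-16.000, -27.000).
Jacobian J = [[-4·s·t - 2·s - t^2 + 1, -2·s^2 - 2·s·t], [-4·s + 5·t + 2, 5·s]].
At the point, J = [[12.000, -4.000], [15.000, -10.000]] (det J = -60.000).
Solving J·Δ = −F gives Δ = (0.867, -1.400).
Then the next iterate is (s, t)₁ = (-1.133, -0.400).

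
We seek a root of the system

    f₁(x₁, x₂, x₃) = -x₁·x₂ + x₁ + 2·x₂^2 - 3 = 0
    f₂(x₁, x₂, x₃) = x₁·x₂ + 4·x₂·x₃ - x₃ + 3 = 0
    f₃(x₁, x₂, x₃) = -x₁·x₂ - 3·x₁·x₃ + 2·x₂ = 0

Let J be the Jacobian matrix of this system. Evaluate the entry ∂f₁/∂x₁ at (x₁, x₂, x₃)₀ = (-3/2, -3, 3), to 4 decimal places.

4.0000

∂f₁/∂x₁ = -x₂ + 1.
At (-3/2, -3, 3) this is 4.0000.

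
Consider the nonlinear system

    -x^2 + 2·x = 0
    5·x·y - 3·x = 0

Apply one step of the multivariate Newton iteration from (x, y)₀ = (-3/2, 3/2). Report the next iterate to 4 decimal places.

At (-3/2, 3/2): F = (-5.2500, -6.7500).
Jacobian J = [[-2·x + 2, 0], [5·y - 3, 5·x]].
At the point, J = [[5.0000, 0.0000], [4.5000, -7.5000]] (det J = -37.5000).
Solving J·Δ = −F gives Δ = (1.0500, -0.2700).
Then the next iterate is (x, y)₁ = (-0.4500, 1.2300).

(-0.4500, 1.2300)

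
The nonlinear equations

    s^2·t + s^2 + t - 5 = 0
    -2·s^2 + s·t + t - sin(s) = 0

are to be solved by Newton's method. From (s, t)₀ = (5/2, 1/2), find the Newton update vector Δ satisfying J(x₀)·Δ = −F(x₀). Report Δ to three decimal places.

(-1.112, 0.478)

At (5/2, 1/2): F = (4.875, -11.34847).
Jacobian J = [[2·s·t + 2·s, s^2 + 1], [-4·s + t - cos(s), s + 1]].
At the point, J = [[7.500, 7.250], [-8.69886, 3.500]] (det J = 89.31671).
Solving J·Δ = −F gives Δ = (-1.112, 0.478).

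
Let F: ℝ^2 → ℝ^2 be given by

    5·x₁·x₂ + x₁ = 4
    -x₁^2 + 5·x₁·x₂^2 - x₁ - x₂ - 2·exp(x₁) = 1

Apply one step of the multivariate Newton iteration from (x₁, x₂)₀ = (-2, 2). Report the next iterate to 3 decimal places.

(0.742, 2.416)

At (-2, 2): F = (-26.000, -45.27067).
Jacobian J = [[5·x₂ + 1, 5·x₁], [-2·x₁ + 5·x₂^2 - 2·exp(x₁) - 1, 10·x₁·x₂ - 1]].
At the point, J = [[11.000, -10.000], [22.72933, -41.000]] (det J = -223.70671).
Solving J·Δ = −F gives Δ = (2.742, 0.416).
Then the next iterate is (x₁, x₂)₁ = (0.742, 2.416).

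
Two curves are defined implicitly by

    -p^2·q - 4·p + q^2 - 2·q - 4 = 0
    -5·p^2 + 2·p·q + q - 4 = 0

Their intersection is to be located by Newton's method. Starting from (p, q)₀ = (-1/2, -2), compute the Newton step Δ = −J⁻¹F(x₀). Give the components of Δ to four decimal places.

At (-1/2, -2): F = (6.5000, -5.2500).
Jacobian J = [[-2·p·q - 4, -p^2 + 2·q - 2], [-10·p + 2·q, 2·p + 1]].
At the point, J = [[-6.0000, -6.2500], [1.0000, 0.0000]] (det J = 6.2500).
Solving J·Δ = −F gives Δ = (5.2500, -4.0000).

(5.2500, -4.0000)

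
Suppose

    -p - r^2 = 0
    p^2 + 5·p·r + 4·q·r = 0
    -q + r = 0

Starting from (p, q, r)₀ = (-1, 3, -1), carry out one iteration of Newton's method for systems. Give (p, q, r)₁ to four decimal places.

(0.8182, -0.0909, -0.0909)

At (-1, 3, -1): F = (0.0000, -6.0000, -4.0000).
Jacobian J = [[-1, 0, -2·r], [2·p + 5·r, 4·r, 5·p + 4·q], [0, -1, 1]].
At the point, J = [[-1.0000, 0.0000, 2.0000], [-7.0000, -4.0000, 7.0000], [0.0000, -1.0000, 1.0000]] (det J = 11.0000).
Solving J·Δ = −F gives Δ = (1.8182, -3.0909, 0.9091).
Then the next iterate is (p, q, r)₁ = (0.8182, -0.0909, -0.0909).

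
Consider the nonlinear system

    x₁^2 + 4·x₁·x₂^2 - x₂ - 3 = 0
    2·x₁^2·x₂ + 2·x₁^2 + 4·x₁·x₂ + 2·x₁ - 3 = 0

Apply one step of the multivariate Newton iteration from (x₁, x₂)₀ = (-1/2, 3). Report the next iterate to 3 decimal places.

(2.181, 8.392)

At (-1/2, 3): F = (-23.750, -8.000).
Jacobian J = [[2·x₁ + 4·x₂^2, 8·x₁·x₂ - 1], [4·x₁·x₂ + 4·x₁ + 4·x₂ + 2, 2·x₁^2 + 4·x₁]].
At the point, J = [[35.000, -13.000], [6.000, -1.500]] (det J = 25.500).
Solving J·Δ = −F gives Δ = (2.681, 5.392).
Then the next iterate is (x₁, x₂)₁ = (2.181, 8.392).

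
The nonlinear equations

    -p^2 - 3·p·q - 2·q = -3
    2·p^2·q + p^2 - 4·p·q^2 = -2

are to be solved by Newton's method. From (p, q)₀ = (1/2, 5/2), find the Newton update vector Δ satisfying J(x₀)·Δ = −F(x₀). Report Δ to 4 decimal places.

(-1.7895, 2.6316)

At (1/2, 5/2): F = (-6.0000, -9.0000).
Jacobian J = [[-2·p - 3·q, -3·p - 2], [4·p·q + 2·p - 4·q^2, 2·p^2 - 8·p·q]].
At the point, J = [[-8.5000, -3.5000], [-19.0000, -9.5000]] (det J = 14.2500).
Solving J·Δ = −F gives Δ = (-1.7895, 2.6316).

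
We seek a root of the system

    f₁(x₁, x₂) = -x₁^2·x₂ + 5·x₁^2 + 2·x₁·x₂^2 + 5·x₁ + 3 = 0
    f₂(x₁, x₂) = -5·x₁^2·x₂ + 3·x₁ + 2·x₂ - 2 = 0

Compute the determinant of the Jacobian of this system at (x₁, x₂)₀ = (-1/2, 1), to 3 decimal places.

20.250

J = [[-2·x₁·x₂ + 10·x₁ + 2·x₂^2 + 5, -x₁^2 + 4·x₁·x₂], [-10·x₁·x₂ + 3, -5·x₁^2 + 2]].
At the point, J = [[3.000, -2.250], [8.000, 0.750]].
det J = 20.250.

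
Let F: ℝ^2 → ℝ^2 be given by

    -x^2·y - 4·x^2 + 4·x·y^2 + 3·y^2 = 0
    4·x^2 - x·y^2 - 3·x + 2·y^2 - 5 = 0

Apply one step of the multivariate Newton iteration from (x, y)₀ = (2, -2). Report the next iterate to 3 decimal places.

(1.444, -1.343)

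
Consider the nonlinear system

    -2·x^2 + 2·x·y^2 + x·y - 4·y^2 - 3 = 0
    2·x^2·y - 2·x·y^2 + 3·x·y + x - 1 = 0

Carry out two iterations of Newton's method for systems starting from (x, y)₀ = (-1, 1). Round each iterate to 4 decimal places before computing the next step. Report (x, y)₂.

(-7.4360, -2.9976)

At (-1, 1): F = (-12.0000, -1.0000).
Jacobian J = [[-4·x + 2·y^2 + y, 4·x·y + x - 8·y], [4·x·y - 2·y^2 + 3·y + 1, 2·x^2 - 4·x·y + 3·x]].
At the point, J = [[7.0000, -13.0000], [-2.0000, 3.0000]] (det J = -5.0000).
Solving J·Δ = −F gives Δ = (-9.8000, -6.2000).
Then the next iterate is (x, y)₁ = (-10.8000, -5.2000).
Round to (-10.8000, -5.2000) and repeat: F = (-872.3440, -472.3120), J = [[92.0800, 255.4400], [155.9600, -23.7600]].
Δ = (3.3640, 2.2024), so (x, y)₂ = (-7.4360, -2.9976).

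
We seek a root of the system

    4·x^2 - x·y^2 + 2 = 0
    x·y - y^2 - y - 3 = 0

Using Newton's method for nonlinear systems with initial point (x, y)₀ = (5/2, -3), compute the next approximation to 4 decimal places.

At (5/2, -3): F = (4.5000, -16.5000).
Jacobian J = [[8·x - y^2, -2·x·y], [y, x - 2·y - 1]].
At the point, J = [[11.0000, 15.0000], [-3.0000, 7.5000]] (det J = 127.5000).
Solving J·Δ = −F gives Δ = (-2.2059, 1.3176).
Then the next iterate is (x, y)₁ = (0.2941, -1.6824).

(0.2941, -1.6824)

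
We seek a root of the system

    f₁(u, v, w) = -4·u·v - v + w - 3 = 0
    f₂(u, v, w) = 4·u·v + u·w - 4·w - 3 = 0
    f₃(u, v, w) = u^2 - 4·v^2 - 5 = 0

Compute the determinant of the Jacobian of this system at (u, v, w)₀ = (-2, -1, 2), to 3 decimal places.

312.000

J = [[-4·v, -4·u - 1, 1], [4·v + w, 4·u, u - 4], [2·u, -8·v, 0]].
At the point, J = [[4.000, 7.000, 1.000], [-2.000, -8.000, -6.000], [-4.000, 8.000, 0.000]].
det J = 312.000.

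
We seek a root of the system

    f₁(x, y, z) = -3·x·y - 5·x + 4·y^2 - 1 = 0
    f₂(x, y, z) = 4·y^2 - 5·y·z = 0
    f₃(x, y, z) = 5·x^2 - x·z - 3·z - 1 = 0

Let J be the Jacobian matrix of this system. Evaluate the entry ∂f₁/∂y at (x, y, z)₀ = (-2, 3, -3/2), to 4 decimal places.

30.0000

∂f₁/∂y = -3·x + 8·y.
At (-2, 3, -3/2) this is 30.0000.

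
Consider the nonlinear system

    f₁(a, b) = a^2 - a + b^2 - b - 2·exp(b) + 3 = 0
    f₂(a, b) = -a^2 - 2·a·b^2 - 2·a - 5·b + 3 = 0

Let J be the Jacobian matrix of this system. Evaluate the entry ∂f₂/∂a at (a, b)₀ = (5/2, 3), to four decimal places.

∂f₂/∂a = -2·a - 2·b^2 - 2.
At (5/2, 3) this is -25.0000.

-25.0000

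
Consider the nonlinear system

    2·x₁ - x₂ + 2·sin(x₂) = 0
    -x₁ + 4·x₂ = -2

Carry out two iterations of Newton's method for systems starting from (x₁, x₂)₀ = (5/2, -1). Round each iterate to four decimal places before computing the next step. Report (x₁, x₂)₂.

(0.2092, -0.4477)

At (5/2, -1): F = (4.317058, -4.5000).
Jacobian J = [[2, 2·cos(x₂) - 1], [-1, 4]].
At the point, J = [[2.0000, 0.080605], [-1.0000, 4.0000]] (det J = 8.080605).
Solving J·Δ = −F gives Δ = (-2.1819, 0.5795).
Then the next iterate is (x₁, x₂)₁ = (0.3181, -0.4205).
Round to (0.3181, -0.4205) and repeat: F = (0.240266, -0.0001), J = [[2.0000, 0.825770], [-1.0000, 4.0000]].
Δ = (-0.1089, -0.0272), so (x₁, x₂)₂ = (0.2092, -0.4477).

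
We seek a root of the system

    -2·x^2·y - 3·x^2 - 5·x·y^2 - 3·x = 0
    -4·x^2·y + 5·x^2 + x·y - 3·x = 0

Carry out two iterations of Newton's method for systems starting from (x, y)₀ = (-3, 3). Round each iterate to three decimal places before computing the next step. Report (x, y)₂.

At (-3, 3): F = (63.000, -63.000).
Jacobian J = [[-4·x·y - 6·x - 5·y^2 - 3, -2·x^2 - 10·x·y], [-8·x·y + 10·x + y - 3, -4·x^2 + x]].
At the point, J = [[6.000, 72.000], [42.000, -39.000]] (det J = -3258.000).
Solving J·Δ = −F gives Δ = (0.638, -0.928).
Then the next iterate is (x, y)₁ = (-2.362, 2.072).
Round to (-2.362, 2.072) and repeat: F = (17.93181, -16.15196), J = [[9.28234, 37.78255], [14.60451, -24.67818]].
Δ = (0.215, -0.527), so (x, y)₂ = (-2.147, 1.545).

(-2.147, 1.545)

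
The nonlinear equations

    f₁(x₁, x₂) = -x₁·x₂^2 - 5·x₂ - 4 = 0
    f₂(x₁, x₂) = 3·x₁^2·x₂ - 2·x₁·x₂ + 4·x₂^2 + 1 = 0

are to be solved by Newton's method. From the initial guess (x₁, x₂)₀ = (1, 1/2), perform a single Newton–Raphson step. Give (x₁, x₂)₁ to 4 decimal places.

At (1, 1/2): F = (-6.7500, 2.5000).
Jacobian J = [[-x₂^2, -2·x₁·x₂ - 5], [6·x₁·x₂ - 2·x₂, 3·x₁^2 - 2·x₁ + 8·x₂]].
At the point, J = [[-0.2500, -6.0000], [2.0000, 5.0000]] (det J = 10.7500).
Solving J·Δ = −F gives Δ = (1.7442, -1.1977).
Then the next iterate is (x₁, x₂)₁ = (2.7442, -0.6977).

(2.7442, -0.6977)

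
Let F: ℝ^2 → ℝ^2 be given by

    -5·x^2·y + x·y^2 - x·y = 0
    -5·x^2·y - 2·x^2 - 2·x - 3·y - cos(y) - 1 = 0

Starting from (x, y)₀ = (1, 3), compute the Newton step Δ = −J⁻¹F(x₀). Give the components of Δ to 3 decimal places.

(-0.375, -1.846)

At (1, 3): F = (-9.000, -28.01001).
Jacobian J = [[-10·x·y + y^2 - y, -5·x^2 + 2·x·y - x], [-10·x·y - 4·x - 2, -5·x^2 + sin(y) - 3]].
At the point, J = [[-24.000, 0.000], [-36.000, -7.85888]] (det J = 188.61312).
Solving J·Δ = −F gives Δ = (-0.375, -1.846).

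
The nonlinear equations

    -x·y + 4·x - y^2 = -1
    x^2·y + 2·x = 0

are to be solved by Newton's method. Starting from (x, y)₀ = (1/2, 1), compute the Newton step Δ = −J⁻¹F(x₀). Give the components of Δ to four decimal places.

At (1/2, 1): F = (1.5000, 1.2500).
Jacobian J = [[-y + 4, -x - 2·y], [2·x·y + 2, x^2]].
At the point, J = [[3.0000, -2.5000], [3.0000, 0.2500]] (det J = 8.2500).
Solving J·Δ = −F gives Δ = (-0.4242, 0.0909).

(-0.4242, 0.0909)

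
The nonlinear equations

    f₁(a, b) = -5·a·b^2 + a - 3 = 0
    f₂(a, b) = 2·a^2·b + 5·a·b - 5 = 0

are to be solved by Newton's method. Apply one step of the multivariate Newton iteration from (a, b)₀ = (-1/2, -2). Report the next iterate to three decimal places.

At (-1/2, -2): F = (6.500, -1.000).
Jacobian J = [[-5·b^2 + 1, -10·a·b], [4·a·b + 5·b, 2·a^2 + 5·a]].
At the point, J = [[-19.000, -10.000], [-6.000, -2.000]] (det J = -22.000).
Solving J·Δ = −F gives Δ = (-1.045, 2.636).
Then the next iterate is (a, b)₁ = (-1.545, 0.636).

(-1.545, 0.636)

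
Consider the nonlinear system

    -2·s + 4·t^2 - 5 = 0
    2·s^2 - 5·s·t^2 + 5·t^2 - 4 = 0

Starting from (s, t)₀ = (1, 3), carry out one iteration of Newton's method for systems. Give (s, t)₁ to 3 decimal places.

(0.951, 1.788)

At (1, 3): F = (29.000, -2.000).
Jacobian J = [[-2, 8·t], [4·s - 5·t^2, -10·s·t + 10·t]].
At the point, J = [[-2.000, 24.000], [-41.000, 0.000]] (det J = 984.000).
Solving J·Δ = −F gives Δ = (-0.049, -1.212).
Then the next iterate is (s, t)₁ = (0.951, 1.788).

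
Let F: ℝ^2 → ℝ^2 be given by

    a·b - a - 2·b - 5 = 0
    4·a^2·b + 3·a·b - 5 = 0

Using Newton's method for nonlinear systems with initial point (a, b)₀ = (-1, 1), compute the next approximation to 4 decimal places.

At (-1, 1): F = (-7.0000, -4.0000).
Jacobian J = [[b - 1, a - 2], [8·a·b + 3·b, 4·a^2 + 3·a]].
At the point, J = [[0.0000, -3.0000], [-5.0000, 1.0000]] (det J = -15.0000).
Solving J·Δ = −F gives Δ = (-1.2667, -2.3333).
Then the next iterate is (a, b)₁ = (-2.2667, -1.3333).

(-2.2667, -1.3333)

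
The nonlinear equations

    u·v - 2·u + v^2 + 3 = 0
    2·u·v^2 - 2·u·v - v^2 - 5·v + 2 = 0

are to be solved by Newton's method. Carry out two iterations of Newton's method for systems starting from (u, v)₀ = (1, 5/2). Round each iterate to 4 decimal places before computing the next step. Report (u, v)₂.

(1.0992, 0.1198)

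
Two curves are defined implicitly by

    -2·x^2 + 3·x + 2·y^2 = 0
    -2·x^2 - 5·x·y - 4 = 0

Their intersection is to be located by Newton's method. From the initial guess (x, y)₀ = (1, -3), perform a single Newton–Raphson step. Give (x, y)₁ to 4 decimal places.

(0.9051, -1.4088)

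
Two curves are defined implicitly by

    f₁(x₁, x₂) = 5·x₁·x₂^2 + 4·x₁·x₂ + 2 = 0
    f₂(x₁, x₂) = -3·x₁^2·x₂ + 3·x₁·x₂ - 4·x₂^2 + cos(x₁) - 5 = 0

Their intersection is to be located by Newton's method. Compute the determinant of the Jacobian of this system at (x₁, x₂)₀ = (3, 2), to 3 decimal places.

1218.161

J = [[5·x₂^2 + 4·x₂, 10·x₁·x₂ + 4·x₁], [-6·x₁·x₂ + 3·x₂ - sin(x₁), -3·x₁^2 + 3·x₁ - 8·x₂]].
At the point, J = [[28.000, 72.000], [-30.14112, -34.000]].
det J = 1218.161.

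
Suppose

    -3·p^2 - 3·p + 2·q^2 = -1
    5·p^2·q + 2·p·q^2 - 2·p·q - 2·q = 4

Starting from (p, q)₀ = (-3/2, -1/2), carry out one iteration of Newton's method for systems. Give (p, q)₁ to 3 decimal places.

(-1.197, 0.034)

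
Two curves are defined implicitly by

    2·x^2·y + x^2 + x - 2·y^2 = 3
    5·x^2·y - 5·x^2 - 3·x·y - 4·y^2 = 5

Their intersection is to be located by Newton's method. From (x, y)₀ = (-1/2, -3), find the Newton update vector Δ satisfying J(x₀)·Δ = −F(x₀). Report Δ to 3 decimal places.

(0.112, 1.766)

At (-1/2, -3): F = (-22.750, -50.500).
Jacobian J = [[4·x·y + 2·x + 1, 2·x^2 - 4·y], [10·x·y - 10·x - 3·y, 5·x^2 - 3·x - 8·y]].
At the point, J = [[6.000, 12.500], [29.000, 26.750]] (det J = -202.000).
Solving J·Δ = −F gives Δ = (0.112, 1.766).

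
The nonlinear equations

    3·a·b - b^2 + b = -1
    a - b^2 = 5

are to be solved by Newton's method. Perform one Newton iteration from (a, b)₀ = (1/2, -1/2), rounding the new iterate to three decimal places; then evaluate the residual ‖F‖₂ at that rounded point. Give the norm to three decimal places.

12.644

At (1/2, -1/2): F = (-0.500, -4.750).
Jacobian J = [[3·b, 3·a - 2·b + 1], [1, -2·b]].
At the point, J = [[-1.500, 3.500], [1.000, 1.000]] (det J = -5.000).
Solving J·Δ = −F gives Δ = (3.225, 1.525).
Then the next iterate is (a, b)₁ = (3.725, 1.025).
Re-evaluating at (3.725, 1.025): F = (12.42875, -2.32562), so ‖F‖₂ = 12.644.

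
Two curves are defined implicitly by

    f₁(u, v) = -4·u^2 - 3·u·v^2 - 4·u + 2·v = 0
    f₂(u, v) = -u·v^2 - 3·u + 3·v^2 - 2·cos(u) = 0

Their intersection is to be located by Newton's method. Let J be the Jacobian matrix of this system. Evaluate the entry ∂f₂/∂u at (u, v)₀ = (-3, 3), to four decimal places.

∂f₂/∂u = -v^2 + 2·sin(u) - 3.
At (-3, 3) this is -12.2822.

-12.2822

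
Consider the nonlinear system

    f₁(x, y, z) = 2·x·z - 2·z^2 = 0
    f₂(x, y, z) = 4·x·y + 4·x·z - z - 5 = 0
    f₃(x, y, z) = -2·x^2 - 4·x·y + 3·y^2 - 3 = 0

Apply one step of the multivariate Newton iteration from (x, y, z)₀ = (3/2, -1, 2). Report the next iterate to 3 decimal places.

(1.821, -0.929, 1.857)

At (3/2, -1, 2): F = (-2.000, -1.000, 1.500).
Jacobian J = [[2·z, 0, 2·x - 4·z], [4·y + 4·z, 4·x, 4·x - 1], [-4·x - 4·y, -4·x + 6·y, 0]].
At the point, J = [[4.000, 0.000, -5.000], [4.000, 6.000, 5.000], [-2.000, -12.000, 0.000]] (det J = 420.000).
Solving J·Δ = −F gives Δ = (0.321, 0.071, -0.143).
Then the next iterate is (x, y, z)₁ = (1.821, -0.929, 1.857).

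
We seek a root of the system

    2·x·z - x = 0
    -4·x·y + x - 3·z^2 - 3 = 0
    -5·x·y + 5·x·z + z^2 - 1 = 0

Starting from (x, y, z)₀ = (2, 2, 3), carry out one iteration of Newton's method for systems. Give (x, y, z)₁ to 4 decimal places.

(1.3236, 0.8145, 1.3455)

At (2, 2, 3): F = (10.0000, -44.0000, 18.0000).
Jacobian J = [[2·z - 1, 0, 2·x], [-4·y + 1, -4·x, -6·z], [-5·y + 5·z, -5·x, 5·x + 2·z]].
At the point, J = [[5.0000, 0.0000, 4.0000], [-7.0000, -8.0000, -18.0000], [5.0000, -10.0000, 16.0000]] (det J = -1100.0000).
Solving J·Δ = −F gives Δ = (-0.6764, -1.1855, -1.6545).
Then the next iterate is (x, y, z)₁ = (1.3236, 0.8145, 1.3455).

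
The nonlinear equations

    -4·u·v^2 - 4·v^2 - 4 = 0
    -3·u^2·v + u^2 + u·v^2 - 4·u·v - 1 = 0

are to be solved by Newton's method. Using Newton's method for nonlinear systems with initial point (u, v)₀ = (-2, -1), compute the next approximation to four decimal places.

(-1.5455, -1.2273)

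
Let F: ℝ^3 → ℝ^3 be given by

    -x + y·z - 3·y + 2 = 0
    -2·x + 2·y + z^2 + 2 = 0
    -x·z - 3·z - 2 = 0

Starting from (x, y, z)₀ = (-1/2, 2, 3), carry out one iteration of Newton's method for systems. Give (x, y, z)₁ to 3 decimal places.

At (-1/2, 2, 3): F = (2.500, 16.000, -9.500).
Jacobian J = [[-1, z - 3, y], [-2, 2, 2·z], [-z, 0, -x - 3]].
At the point, J = [[-1.000, 0.000, 2.000], [-2.000, 2.000, 6.000], [-3.000, 0.000, -2.500]] (det J = 17.000).
Solving J·Δ = −F gives Δ = (-1.500, -3.500, -2.000).
Then the next iterate is (x, y, z)₁ = (-2.000, -1.500, 1.000).

(-2.000, -1.500, 1.000)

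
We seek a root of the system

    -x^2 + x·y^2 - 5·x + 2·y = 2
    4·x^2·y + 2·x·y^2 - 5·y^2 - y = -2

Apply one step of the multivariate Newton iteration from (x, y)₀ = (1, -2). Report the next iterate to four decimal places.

At (1, -2): F = (-8.0000, -16.0000).
Jacobian J = [[-2·x + y^2 - 5, 2·x·y + 2], [8·x·y + 2·y^2, 4·x^2 + 4·x·y - 10·y - 1]].
At the point, J = [[-3.0000, -2.0000], [-8.0000, 15.0000]] (det J = -61.0000).
Solving J·Δ = −F gives Δ = (-2.4918, -0.2623).
Then the next iterate is (x, y)₁ = (-1.4918, -2.2623).

(-1.4918, -2.2623)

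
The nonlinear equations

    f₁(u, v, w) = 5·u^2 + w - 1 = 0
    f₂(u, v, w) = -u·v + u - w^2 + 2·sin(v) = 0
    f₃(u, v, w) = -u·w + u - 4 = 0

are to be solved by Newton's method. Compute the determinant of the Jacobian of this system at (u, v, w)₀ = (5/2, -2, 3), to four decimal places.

201.6038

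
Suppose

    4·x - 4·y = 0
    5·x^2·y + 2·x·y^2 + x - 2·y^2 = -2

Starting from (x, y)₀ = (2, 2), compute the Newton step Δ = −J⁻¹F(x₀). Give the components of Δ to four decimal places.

(-0.6753, -0.6753)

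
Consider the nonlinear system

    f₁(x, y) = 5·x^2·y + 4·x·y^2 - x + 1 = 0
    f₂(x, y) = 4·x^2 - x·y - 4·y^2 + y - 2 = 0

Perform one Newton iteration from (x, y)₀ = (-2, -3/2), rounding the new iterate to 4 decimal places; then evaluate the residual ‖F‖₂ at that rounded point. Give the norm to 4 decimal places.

12.8724

At (-2, -3/2): F = (-45.0000, 0.5000).
Jacobian J = [[10·x·y + 4·y^2 - 1, 5·x^2 + 8·x·y], [8·x - y, -x - 8·y + 1]].
At the point, J = [[38.0000, 44.0000], [-14.5000, 15.0000]] (det J = 1208.0000).
Solving J·Δ = −F gives Δ = (0.5770, 0.5244).
Then the next iterate is (x, y)₁ = (-1.4230, -0.9756).
Re-evaluating at (-1.4230, -0.9756): F = (-12.872223, -0.071344), so ‖F‖₂ = 12.8724.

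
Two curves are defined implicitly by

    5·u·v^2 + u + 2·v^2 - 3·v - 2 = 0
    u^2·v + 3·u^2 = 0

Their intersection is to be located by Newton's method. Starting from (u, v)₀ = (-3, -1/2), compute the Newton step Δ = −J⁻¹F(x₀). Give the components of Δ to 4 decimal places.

(1.6784, 0.2974)

At (-3, -1/2): F = (-6.7500, 22.5000).
Jacobian J = [[5·v^2 + 1, 10·u·v + 4·v - 3], [2·u·v + 6·u, u^2]].
At the point, J = [[2.2500, 10.0000], [-15.0000, 9.0000]] (det J = 170.2500).
Solving J·Δ = −F gives Δ = (1.6784, 0.2974).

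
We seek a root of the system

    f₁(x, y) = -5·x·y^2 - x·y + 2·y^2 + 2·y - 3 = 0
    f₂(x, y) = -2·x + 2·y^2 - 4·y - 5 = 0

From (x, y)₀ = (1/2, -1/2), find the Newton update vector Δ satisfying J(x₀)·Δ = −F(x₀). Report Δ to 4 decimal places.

At (1/2, -1/2): F = (-3.8750, -3.5000).
Jacobian J = [[-5·y^2 - y, -10·x·y - x + 4·y + 2], [-2, 4·y - 4]].
At the point, J = [[-0.7500, 2.0000], [-2.0000, -6.0000]] (det J = 8.5000).
Solving J·Δ = −F gives Δ = (-3.5588, 0.6029).

(-3.5588, 0.6029)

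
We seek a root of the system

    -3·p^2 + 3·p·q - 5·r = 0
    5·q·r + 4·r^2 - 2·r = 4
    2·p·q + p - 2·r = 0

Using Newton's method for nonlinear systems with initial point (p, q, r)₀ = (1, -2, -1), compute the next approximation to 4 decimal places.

At (1, -2, -1): F = (-4.0000, 12.0000, -1.0000).
Jacobian J = [[-6·p + 3·q, 3·p, -5], [0, 5·r, 5·q + 8·r - 2], [2·q + 1, 2·p, -2]].
At the point, J = [[-12.0000, 3.0000, -5.0000], [0.0000, -5.0000, -20.0000], [-3.0000, 2.0000, -2.0000]] (det J = -345.0000).
Solving J·Δ = −F gives Δ = (-0.4725, 0.3130, 0.5217).
Then the next iterate is (p, q, r)₁ = (0.5275, -1.6870, -0.4783).

(0.5275, -1.6870, -0.4783)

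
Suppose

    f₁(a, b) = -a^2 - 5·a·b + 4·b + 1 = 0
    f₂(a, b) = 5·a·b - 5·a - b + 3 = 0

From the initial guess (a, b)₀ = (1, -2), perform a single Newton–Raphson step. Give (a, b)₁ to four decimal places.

At (1, -2): F = (2.0000, -10.0000).
Jacobian J = [[-2·a - 5·b, -5·a + 4], [5·b - 5, 5·a - 1]].
At the point, J = [[8.0000, -1.0000], [-15.0000, 4.0000]] (det J = 17.0000).
Solving J·Δ = −F gives Δ = (0.1176, 2.9412).
Then the next iterate is (a, b)₁ = (1.1176, 0.9412).

(1.1176, 0.9412)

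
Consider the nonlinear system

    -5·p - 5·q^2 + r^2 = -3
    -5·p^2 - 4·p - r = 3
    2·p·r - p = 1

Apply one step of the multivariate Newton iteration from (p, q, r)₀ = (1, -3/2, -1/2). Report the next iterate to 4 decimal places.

(0.1333, -0.8800, 0.1333)

At (1, -3/2, -1/2): F = (-13.0000, -11.5000, -3.0000).
Jacobian J = [[-5, -10·q, 2·r], [-10·p - 4, 0, -1], [2·r - 1, 0, 2·p]].
At the point, J = [[-5.0000, 15.0000, -1.0000], [-14.0000, 0.0000, -1.0000], [-2.0000, 0.0000, 2.0000]] (det J = 450.0000).
Solving J·Δ = −F gives Δ = (-0.8667, 0.6200, 0.6333).
Then the next iterate is (p, q, r)₁ = (0.1333, -0.8800, 0.1333).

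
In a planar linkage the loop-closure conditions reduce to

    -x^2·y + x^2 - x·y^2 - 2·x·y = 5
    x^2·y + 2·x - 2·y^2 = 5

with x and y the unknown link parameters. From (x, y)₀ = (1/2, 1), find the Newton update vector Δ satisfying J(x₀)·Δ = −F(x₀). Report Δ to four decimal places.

At (1/2, 1): F = (-6.5000, -5.7500).
Jacobian J = [[-2·x·y + 2·x - y^2 - 2·y, -x^2 - 2·x·y - 2·x], [2·x·y + 2, x^2 - 4·y]].
At the point, J = [[-3.0000, -2.2500], [3.0000, -3.7500]] (det J = 18.0000).
Solving J·Δ = −F gives Δ = (-0.6354, -2.0417).

(-0.6354, -2.0417)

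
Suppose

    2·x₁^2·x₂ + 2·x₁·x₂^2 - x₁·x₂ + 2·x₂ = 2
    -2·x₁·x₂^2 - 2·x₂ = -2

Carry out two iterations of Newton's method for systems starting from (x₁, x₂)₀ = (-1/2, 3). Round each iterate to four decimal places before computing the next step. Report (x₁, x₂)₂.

At (-1/2, 3): F = (-2.0000, 5.0000).
Jacobian J = [[4·x₁·x₂ + 2·x₂^2 - x₂, 2·x₁^2 + 4·x₁·x₂ - x₁ + 2], [-2·x₂^2, -4·x₁·x₂ - 2]].
At the point, J = [[9.0000, -3.0000], [-18.0000, 4.0000]] (det J = -18.0000).
Solving J·Δ = −F gives Δ = (0.3889, 0.5000).
Then the next iterate is (x₁, x₂)₁ = (-0.1111, 3.5000).
Round to (-0.1111, 3.5000) and repeat: F = (2.753302, -2.278050), J = [[19.4446, 0.580386], [-24.5000, -0.4446]].
Δ = (-0.0176, -4.1547), so (x₁, x₂)₂ = (-0.1287, -0.6547).

(-0.1287, -0.6547)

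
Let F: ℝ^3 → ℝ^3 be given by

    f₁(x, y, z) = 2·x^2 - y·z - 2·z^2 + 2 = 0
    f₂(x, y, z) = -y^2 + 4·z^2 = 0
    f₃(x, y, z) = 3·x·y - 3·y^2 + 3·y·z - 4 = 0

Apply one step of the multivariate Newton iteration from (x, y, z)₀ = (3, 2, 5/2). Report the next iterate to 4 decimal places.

(1.5838, 1.6135, 1.3727)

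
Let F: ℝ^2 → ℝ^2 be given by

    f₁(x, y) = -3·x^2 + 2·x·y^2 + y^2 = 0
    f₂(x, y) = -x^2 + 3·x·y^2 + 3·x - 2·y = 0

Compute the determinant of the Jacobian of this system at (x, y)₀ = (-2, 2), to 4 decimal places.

J = [[-6·x + 2·y^2, 4·x·y + 2·y], [-2·x + 3·y^2 + 3, 6·x·y - 2]].
At the point, J = [[20.0000, -12.0000], [19.0000, -26.0000]].
det J = -292.0000.

-292.0000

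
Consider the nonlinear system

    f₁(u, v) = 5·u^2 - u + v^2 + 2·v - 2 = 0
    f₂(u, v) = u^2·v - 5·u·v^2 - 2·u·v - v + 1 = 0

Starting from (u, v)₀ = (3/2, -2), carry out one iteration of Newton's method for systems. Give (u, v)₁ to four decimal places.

At (3/2, -2): F = (7.7500, -25.5000).
Jacobian J = [[10·u - 1, 2·v + 2], [2·u·v - 5·v^2 - 2·v, u^2 - 10·u·v - 2·u - 1]].
At the point, J = [[14.0000, -2.0000], [-22.0000, 28.2500]] (det J = 351.5000).
Solving J·Δ = −F gives Δ = (-0.4778, 0.5306).
Then the next iterate is (u, v)₁ = (1.0222, -1.4694).

(1.0222, -1.4694)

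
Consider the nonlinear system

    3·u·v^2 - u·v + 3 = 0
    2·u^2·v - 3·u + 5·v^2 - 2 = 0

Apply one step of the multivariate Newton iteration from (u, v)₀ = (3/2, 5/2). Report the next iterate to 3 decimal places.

At (3/2, 5/2): F = (27.375, 36.000).
Jacobian J = [[3·v^2 - v, 6·u·v - u], [4·u·v - 3, 2·u^2 + 10·v]].
At the point, J = [[16.250, 21.000], [12.000, 29.500]] (det J = 227.375).
Solving J·Δ = −F gives Δ = (-0.227, -1.128).
Then the next iterate is (u, v)₁ = (1.273, 1.372).

(1.273, 1.372)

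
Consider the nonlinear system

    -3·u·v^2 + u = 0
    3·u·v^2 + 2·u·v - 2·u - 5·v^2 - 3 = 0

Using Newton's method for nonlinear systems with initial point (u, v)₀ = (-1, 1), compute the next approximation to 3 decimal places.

At (-1, 1): F = (2.000, -11.000).
Jacobian J = [[-3·v^2 + 1, -6·u·v], [3·v^2 + 2·v - 2, 6·u·v + 2·u - 10·v]].
At the point, J = [[-2.000, 6.000], [3.000, -18.000]] (det J = 18.000).
Solving J·Δ = −F gives Δ = (-1.667, -0.889).
Then the next iterate is (u, v)₁ = (-2.667, 0.111).

(-2.667, 0.111)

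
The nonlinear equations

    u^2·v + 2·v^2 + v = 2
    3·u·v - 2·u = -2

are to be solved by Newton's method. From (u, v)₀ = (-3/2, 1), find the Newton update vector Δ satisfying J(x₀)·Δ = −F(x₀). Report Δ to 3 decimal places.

(2.920, 0.760)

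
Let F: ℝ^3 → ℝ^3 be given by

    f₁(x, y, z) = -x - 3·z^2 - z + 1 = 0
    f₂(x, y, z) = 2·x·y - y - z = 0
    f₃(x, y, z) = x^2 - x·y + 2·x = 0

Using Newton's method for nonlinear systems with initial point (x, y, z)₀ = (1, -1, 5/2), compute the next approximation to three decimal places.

(0.403, 0.015, 1.209)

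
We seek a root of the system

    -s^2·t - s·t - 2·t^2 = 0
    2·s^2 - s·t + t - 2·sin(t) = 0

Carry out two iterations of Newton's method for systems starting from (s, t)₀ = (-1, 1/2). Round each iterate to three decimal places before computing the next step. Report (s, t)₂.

(-0.356, 0.225)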